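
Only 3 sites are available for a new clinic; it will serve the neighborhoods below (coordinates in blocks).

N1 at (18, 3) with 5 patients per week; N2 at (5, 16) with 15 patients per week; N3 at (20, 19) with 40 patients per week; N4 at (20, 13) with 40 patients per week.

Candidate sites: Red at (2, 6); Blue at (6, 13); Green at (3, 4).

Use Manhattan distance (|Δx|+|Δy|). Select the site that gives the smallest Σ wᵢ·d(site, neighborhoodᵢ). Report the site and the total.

Blue, total 1530 blocks

Total weighted distance at each candidate:
  Red (2, 6): total = 2530
  Blue (6, 13): total = 1530
  Green (3, 4): total = 2610
Minimum is at Blue with total 1530 blocks.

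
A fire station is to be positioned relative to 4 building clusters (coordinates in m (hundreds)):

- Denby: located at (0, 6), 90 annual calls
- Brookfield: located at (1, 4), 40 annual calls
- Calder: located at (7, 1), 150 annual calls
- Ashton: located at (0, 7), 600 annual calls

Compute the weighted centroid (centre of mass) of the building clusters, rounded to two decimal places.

The minimiser of Σwᵢ‖p−pᵢ‖² is the weighted centroid p* = (Σwᵢpᵢ)/(Σwᵢ).
Σwᵢ = 880.
Σwᵢxᵢ = 90·0 + 40·1 + 150·7 + 600·0 = 1090.
Σwᵢyᵢ = 90·6 + 40·4 + 150·1 + 600·7 = 5050.
x* = 1090/880 = 1.24, y* = 5050/880 = 5.74.

(1.24, 5.74)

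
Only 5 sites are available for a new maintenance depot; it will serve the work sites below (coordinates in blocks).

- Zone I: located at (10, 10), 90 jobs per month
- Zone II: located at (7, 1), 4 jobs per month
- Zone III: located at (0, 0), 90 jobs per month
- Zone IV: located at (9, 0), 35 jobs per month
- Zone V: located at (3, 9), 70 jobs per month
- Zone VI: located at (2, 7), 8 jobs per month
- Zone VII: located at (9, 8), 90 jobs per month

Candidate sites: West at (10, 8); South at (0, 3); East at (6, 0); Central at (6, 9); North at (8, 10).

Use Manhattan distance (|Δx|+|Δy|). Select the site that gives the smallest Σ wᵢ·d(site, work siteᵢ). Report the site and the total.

Total weighted distance at each candidate:
  West (10, 8): total = 2877
  South (0, 3): total = 4194
  East (6, 0): total = 3831
  Central (6, 9): total = 2874
  North (8, 10): total = 2987
Minimum is at Central with total 2874 blocks.

Central, total 2874 blocks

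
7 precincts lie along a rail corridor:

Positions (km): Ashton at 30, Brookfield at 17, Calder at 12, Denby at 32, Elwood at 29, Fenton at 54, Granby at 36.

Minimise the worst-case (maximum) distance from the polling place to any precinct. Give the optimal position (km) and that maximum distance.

The 1-center on a line is the midpoint of the two extreme points: leftmost at 12, rightmost at 54.
Optimal location = (12 + 54)/2 = 33; maximum distance = (54 − 12)/2 = 21.

location 33, max distance 21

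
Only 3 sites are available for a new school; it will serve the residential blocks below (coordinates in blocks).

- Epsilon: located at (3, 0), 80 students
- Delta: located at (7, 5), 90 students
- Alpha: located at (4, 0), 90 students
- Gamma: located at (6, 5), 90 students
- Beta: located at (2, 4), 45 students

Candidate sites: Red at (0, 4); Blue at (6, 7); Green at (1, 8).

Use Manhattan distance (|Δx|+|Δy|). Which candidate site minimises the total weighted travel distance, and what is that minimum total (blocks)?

Total weighted distance at each candidate:
  Red (0, 4): total = 2720
  Blue (6, 7): total = 2375
  Green (1, 8): total = 3545
Minimum is at Blue with total 2375 blocks.

Blue, total 2375 blocks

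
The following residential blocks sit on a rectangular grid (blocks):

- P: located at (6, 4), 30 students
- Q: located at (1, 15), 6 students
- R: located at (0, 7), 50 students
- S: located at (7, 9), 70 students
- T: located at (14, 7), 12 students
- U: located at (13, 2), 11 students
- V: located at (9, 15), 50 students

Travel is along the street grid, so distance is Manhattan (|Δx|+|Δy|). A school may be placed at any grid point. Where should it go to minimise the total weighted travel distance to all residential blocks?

(7, 9)

Manhattan distance separates: Σwᵢ(|x−xᵢ|+|y−yᵢ|) = Σwᵢ|x−xᵢ| + Σwᵢ|y−yᵢ|, so x and y are optimised independently as 1-D weighted medians.
Total weight W = 229; half = 114.5.
x-coordinate, sorted with cumulative weight:
  x=0 (R, w=50) cum 50
  x=1 (Q, w=6) cum 56
  x=6 (P, w=30) cum 86
  x=7 (S, w=70) cum 156  ← median
  x=9 (V, w=50) cum 206
  x=13 (U, w=11) cum 217
  x=14 (T, w=12) cum 229
⇒ x* = 7
y-coordinate, sorted with cumulative weight:
  y=2 (U, w=11) cum 11
  y=4 (P, w=30) cum 41
  y=7 (R, w=50) cum 91
  y=7 (T, w=12) cum 103
  y=9 (S, w=70) cum 173  ← median
  y=15 (Q, w=6) cum 179
  y=15 (V, w=50) cum 229
⇒ y* = 9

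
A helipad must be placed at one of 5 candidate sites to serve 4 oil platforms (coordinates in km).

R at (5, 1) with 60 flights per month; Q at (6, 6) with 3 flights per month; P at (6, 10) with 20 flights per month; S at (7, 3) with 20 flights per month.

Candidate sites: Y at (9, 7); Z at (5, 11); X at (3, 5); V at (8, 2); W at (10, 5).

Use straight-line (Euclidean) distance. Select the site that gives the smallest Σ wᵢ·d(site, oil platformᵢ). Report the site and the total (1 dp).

Total weighted distance at each candidate:
  Y (9, 7): total = 616.4
  Z (5, 11): total = 808.5
  X (3, 5): total = 483.9
  V (8, 2): total = 396.4
  W (10, 5): total = 596.7
Minimum is at V with total 396.4 km.

V, total 396.4 km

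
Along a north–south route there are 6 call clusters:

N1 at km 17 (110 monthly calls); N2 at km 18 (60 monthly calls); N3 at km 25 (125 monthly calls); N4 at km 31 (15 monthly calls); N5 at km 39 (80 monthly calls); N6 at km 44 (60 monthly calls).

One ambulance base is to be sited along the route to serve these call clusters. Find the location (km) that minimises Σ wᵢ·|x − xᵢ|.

x = 25

For a sum of weighted absolute distances on a line, the optimum is the weighted median (not the mean). Total weight W = 450; half-weight = 225.
Sort by position and accumulate weight:
  km 17 (N1, w=110) → cum 110
  km 18 (N2, w=60) → cum 170
  km 25 (N3, w=125) → cum 295  ≥ 225 → median here
  km 31 (N4, w=15) → cum 310
  km 39 (N5, w=80) → cum 390
  km 44 (N6, w=60) → cum 450
Optimal location: km 25.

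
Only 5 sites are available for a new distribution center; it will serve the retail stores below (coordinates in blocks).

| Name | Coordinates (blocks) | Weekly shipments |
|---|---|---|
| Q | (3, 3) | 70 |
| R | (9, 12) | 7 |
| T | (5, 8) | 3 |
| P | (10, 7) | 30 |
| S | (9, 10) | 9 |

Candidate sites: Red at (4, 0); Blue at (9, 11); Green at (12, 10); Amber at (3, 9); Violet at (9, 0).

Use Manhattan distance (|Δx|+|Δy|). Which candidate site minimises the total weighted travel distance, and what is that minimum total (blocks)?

Total weighted distance at each candidate:
  Red (4, 0): total = 951
  Blue (9, 11): total = 1167
  Green (12, 10): total = 1359
  Amber (3, 9): total = 825
  Violet (9, 0): total = 1080
Minimum is at Amber with total 825 blocks.

Amber, total 825 blocks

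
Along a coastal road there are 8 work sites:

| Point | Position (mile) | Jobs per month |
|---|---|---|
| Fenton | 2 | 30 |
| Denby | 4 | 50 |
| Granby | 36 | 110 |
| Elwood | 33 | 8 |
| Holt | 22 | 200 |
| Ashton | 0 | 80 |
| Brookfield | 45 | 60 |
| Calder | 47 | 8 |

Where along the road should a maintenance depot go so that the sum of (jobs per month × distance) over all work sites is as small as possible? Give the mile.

x = 22

For a sum of weighted absolute distances on a line, the optimum is the weighted median (not the mean). Total weight W = 546; half-weight = 273.
Sort by position and accumulate weight:
  mile 0 (Ashton, w=80) → cum 80
  mile 2 (Fenton, w=30) → cum 110
  mile 4 (Denby, w=50) → cum 160
  mile 22 (Holt, w=200) → cum 360  ≥ 273 → median here
  mile 33 (Elwood, w=8) → cum 368
  mile 36 (Granby, w=110) → cum 478
  mile 45 (Brookfield, w=60) → cum 538
  mile 47 (Calder, w=8) → cum 546
Optimal location: mile 22.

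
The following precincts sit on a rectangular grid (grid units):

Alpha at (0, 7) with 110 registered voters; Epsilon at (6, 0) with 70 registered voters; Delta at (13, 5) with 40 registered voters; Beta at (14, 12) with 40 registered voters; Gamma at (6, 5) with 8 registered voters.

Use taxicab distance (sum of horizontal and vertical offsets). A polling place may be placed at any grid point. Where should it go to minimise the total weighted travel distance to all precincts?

(6, 7)

Manhattan distance separates: Σwᵢ(|x−xᵢ|+|y−yᵢ|) = Σwᵢ|x−xᵢ| + Σwᵢ|y−yᵢ|, so x and y are optimised independently as 1-D weighted medians.
Total weight W = 268; half = 134.
x-coordinate, sorted with cumulative weight:
  x=0 (Alpha, w=110) cum 110
  x=6 (Epsilon, w=70) cum 180  ← median
  x=6 (Gamma, w=8) cum 188
  x=13 (Delta, w=40) cum 228
  x=14 (Beta, w=40) cum 268
⇒ x* = 6
y-coordinate, sorted with cumulative weight:
  y=0 (Epsilon, w=70) cum 70
  y=5 (Delta, w=40) cum 110
  y=5 (Gamma, w=8) cum 118
  y=7 (Alpha, w=110) cum 228  ← median
  y=12 (Beta, w=40) cum 268
⇒ y* = 7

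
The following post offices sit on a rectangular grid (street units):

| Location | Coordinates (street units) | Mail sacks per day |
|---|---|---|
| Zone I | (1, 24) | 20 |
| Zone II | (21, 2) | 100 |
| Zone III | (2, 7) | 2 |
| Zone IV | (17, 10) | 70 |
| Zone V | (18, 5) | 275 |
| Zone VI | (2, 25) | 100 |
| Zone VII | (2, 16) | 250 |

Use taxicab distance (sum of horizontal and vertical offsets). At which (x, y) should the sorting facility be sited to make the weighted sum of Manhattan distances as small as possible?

Manhattan distance separates: Σwᵢ(|x−xᵢ|+|y−yᵢ|) = Σwᵢ|x−xᵢ| + Σwᵢ|y−yᵢ|, so x and y are optimised independently as 1-D weighted medians.
Total weight W = 817; half = 408.5.
x-coordinate, sorted with cumulative weight:
  x=1 (Zone I, w=20) cum 20
  x=2 (Zone III, w=2) cum 22
  x=2 (Zone VI, w=100) cum 122
  x=2 (Zone VII, w=250) cum 372
  x=17 (Zone IV, w=70) cum 442  ← median
  x=18 (Zone V, w=275) cum 717
  x=21 (Zone II, w=100) cum 817
⇒ x* = 17
y-coordinate, sorted with cumulative weight:
  y=2 (Zone II, w=100) cum 100
  y=5 (Zone V, w=275) cum 375
  y=7 (Zone III, w=2) cum 377
  y=10 (Zone IV, w=70) cum 447  ← median
  y=16 (Zone VII, w=250) cum 697
  y=24 (Zone I, w=20) cum 717
  y=25 (Zone VI, w=100) cum 817
⇒ y* = 10

(17, 10)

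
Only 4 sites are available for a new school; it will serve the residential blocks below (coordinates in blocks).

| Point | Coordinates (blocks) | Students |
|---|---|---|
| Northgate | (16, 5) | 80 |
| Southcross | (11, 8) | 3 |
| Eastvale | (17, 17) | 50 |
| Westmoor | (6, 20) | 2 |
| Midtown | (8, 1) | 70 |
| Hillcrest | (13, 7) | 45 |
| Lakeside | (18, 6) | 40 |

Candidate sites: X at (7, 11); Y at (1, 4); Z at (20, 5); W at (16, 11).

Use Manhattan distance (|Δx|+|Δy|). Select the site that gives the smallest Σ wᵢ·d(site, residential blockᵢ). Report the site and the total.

W, total 2747 blocks

Total weighted distance at each candidate:
  X (7, 11): total = 3901
  Y (1, 4): total = 4949
  Z (20, 5): total = 2809
  W (16, 11): total = 2747
Minimum is at W with total 2747 blocks.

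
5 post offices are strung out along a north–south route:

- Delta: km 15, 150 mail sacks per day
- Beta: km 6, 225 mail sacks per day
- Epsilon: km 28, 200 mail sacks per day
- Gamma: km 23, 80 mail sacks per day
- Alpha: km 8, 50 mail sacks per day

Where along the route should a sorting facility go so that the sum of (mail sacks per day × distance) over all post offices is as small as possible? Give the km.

x = 15

For a sum of weighted absolute distances on a line, the optimum is the weighted median (not the mean). Total weight W = 705; half-weight = 352.5.
Sort by position and accumulate weight:
  km 6 (Beta, w=225) → cum 225
  km 8 (Alpha, w=50) → cum 275
  km 15 (Delta, w=150) → cum 425  ≥ 352.5 → median here
  km 23 (Gamma, w=80) → cum 505
  km 28 (Epsilon, w=200) → cum 705
Optimal location: km 15.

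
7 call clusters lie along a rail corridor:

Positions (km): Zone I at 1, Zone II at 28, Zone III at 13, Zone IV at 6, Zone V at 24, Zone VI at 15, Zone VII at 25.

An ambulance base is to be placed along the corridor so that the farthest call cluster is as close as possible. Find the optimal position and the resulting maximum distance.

The 1-center on a line is the midpoint of the two extreme points: leftmost at 1, rightmost at 28.
Optimal location = (1 + 28)/2 = 14.5; maximum distance = (28 − 1)/2 = 13.5.

location 14.5, max distance 13.5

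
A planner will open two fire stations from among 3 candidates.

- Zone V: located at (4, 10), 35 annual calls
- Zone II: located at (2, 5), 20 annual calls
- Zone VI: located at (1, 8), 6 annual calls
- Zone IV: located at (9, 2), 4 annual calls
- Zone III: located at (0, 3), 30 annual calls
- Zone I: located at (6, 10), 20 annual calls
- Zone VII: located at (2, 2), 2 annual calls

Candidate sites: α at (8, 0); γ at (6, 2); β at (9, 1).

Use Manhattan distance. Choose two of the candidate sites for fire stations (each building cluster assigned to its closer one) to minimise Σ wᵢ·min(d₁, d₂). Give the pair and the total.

Evaluate every pair (each demand assigned to the nearer of the two):
  {γ, β}: total = 938
  {α, γ}: total = 946
  {α, β}: total = 1390
Best pair: {γ, β} with total 938.

{γ, β}, total 938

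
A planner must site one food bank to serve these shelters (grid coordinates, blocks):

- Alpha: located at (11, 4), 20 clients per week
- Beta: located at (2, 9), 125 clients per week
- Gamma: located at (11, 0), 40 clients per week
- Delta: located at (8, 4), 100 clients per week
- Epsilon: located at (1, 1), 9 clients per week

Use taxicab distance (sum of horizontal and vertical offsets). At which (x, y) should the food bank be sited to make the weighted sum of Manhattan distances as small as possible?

Manhattan distance separates: Σwᵢ(|x−xᵢ|+|y−yᵢ|) = Σwᵢ|x−xᵢ| + Σwᵢ|y−yᵢ|, so x and y are optimised independently as 1-D weighted medians.
Total weight W = 294; half = 147.
x-coordinate, sorted with cumulative weight:
  x=1 (Epsilon, w=9) cum 9
  x=2 (Beta, w=125) cum 134
  x=8 (Delta, w=100) cum 234  ← median
  x=11 (Alpha, w=20) cum 254
  x=11 (Gamma, w=40) cum 294
⇒ x* = 8
y-coordinate, sorted with cumulative weight:
  y=0 (Gamma, w=40) cum 40
  y=1 (Epsilon, w=9) cum 49
  y=4 (Alpha, w=20) cum 69
  y=4 (Delta, w=100) cum 169  ← median
  y=9 (Beta, w=125) cum 294
⇒ y* = 4

(8, 4)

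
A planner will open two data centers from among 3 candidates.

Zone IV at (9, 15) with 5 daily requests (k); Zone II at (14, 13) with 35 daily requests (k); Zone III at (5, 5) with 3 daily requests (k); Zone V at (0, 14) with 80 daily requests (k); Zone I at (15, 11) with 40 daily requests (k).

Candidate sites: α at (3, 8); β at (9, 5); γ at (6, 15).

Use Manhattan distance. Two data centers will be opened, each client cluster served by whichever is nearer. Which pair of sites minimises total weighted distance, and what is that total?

{β, γ}, total 1417

Evaluate every pair (each demand assigned to the nearer of the two):
  {β, γ}: total = 1417
  {α, γ}: total = 1460
  {α, β}: total = 1717
Best pair: {β, γ} with total 1417.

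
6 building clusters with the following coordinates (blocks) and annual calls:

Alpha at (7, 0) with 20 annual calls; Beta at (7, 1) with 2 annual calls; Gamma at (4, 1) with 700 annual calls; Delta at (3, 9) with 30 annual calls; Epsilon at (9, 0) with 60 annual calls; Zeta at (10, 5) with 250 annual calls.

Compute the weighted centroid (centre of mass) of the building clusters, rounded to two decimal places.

The minimiser of Σwᵢ‖p−pᵢ‖² is the weighted centroid p* = (Σwᵢpᵢ)/(Σwᵢ).
Σwᵢ = 1062.
Σwᵢxᵢ = 20·7 + 2·7 + 700·4 + 30·3 + 60·9 + 250·10 = 6084.
Σwᵢyᵢ = 20·0 + 2·1 + 700·1 + 30·9 + 60·0 + 250·5 = 2222.
x* = 6084/1062 = 5.73, y* = 2222/1062 = 2.09.

(5.73, 2.09)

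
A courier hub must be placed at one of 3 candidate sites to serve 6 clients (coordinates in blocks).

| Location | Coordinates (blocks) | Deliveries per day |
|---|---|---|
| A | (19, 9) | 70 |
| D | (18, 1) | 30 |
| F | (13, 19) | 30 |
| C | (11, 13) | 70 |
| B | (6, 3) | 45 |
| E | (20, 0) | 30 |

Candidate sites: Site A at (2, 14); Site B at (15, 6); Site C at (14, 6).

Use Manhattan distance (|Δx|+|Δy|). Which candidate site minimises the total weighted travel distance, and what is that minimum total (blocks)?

Total weighted distance at each candidate:
  Site A (2, 14): total = 5225
  Site B (15, 6): total = 2820
  Site C (14, 6): total = 2805
Minimum is at Site C with total 2805 blocks.

Site C, total 2805 blocks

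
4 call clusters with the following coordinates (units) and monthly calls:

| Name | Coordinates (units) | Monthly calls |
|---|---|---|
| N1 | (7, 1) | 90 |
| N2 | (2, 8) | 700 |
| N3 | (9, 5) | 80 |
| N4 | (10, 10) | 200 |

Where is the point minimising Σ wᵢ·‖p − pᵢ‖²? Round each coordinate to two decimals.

(4.44, 7.56)

The minimiser of Σwᵢ‖p−pᵢ‖² is the weighted centroid p* = (Σwᵢpᵢ)/(Σwᵢ).
Σwᵢ = 1070.
Σwᵢxᵢ = 90·7 + 700·2 + 80·9 + 200·10 = 4750.
Σwᵢyᵢ = 90·1 + 700·8 + 80·5 + 200·10 = 8090.
x* = 4750/1070 = 4.44, y* = 8090/1070 = 7.56.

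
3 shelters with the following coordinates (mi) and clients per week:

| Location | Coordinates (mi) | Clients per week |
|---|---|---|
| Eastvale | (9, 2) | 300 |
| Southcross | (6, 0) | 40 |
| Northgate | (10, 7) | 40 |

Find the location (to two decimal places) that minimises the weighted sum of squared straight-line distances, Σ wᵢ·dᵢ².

The minimiser of Σwᵢ‖p−pᵢ‖² is the weighted centroid p* = (Σwᵢpᵢ)/(Σwᵢ).
Σwᵢ = 380.
Σwᵢxᵢ = 300·9 + 40·6 + 40·10 = 3340.
Σwᵢyᵢ = 300·2 + 40·0 + 40·7 = 880.
x* = 3340/380 = 8.79, y* = 880/380 = 2.32.

(8.79, 2.32)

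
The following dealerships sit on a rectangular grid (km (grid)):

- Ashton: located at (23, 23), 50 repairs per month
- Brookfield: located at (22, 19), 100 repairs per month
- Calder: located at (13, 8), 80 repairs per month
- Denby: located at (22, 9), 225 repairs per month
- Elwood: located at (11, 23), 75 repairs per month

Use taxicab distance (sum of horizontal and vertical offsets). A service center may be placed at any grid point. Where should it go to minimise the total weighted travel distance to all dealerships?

Manhattan distance separates: Σwᵢ(|x−xᵢ|+|y−yᵢ|) = Σwᵢ|x−xᵢ| + Σwᵢ|y−yᵢ|, so x and y are optimised independently as 1-D weighted medians.
Total weight W = 530; half = 265.
x-coordinate, sorted with cumulative weight:
  x=11 (Elwood, w=75) cum 75
  x=13 (Calder, w=80) cum 155
  x=22 (Brookfield, w=100) cum 255
  x=22 (Denby, w=225) cum 480  ← median
  x=23 (Ashton, w=50) cum 530
⇒ x* = 22
y-coordinate, sorted with cumulative weight:
  y=8 (Calder, w=80) cum 80
  y=9 (Denby, w=225) cum 305  ← median
  y=19 (Brookfield, w=100) cum 405
  y=23 (Ashton, w=50) cum 455
  y=23 (Elwood, w=75) cum 530
⇒ y* = 9

(22, 9)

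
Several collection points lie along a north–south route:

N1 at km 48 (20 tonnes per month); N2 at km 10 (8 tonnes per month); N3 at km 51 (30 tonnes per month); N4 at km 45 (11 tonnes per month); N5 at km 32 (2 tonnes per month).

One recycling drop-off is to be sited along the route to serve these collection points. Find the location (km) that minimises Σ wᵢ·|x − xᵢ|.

x = 48

For a sum of weighted absolute distances on a line, the optimum is the weighted median (not the mean). Total weight W = 71; half-weight = 35.5.
Sort by position and accumulate weight:
  km 10 (N2, w=8) → cum 8
  km 32 (N5, w=2) → cum 10
  km 45 (N4, w=11) → cum 21
  km 48 (N1, w=20) → cum 41  ≥ 35.5 → median here
  km 51 (N3, w=30) → cum 71
Optimal location: km 48.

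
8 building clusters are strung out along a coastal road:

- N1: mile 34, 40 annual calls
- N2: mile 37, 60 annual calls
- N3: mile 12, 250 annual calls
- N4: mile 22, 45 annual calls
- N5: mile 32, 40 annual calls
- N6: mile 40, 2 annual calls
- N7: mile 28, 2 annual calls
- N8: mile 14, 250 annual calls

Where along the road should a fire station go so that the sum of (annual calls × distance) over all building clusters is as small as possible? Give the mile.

x = 14

For a sum of weighted absolute distances on a line, the optimum is the weighted median (not the mean). Total weight W = 689; half-weight = 344.5.
Sort by position and accumulate weight:
  mile 12 (N3, w=250) → cum 250
  mile 14 (N8, w=250) → cum 500  ≥ 344.5 → median here
  mile 22 (N4, w=45) → cum 545
  mile 28 (N7, w=2) → cum 547
  mile 32 (N5, w=40) → cum 587
  mile 34 (N1, w=40) → cum 627
  mile 37 (N2, w=60) → cum 687
  mile 40 (N6, w=2) → cum 689
Optimal location: mile 14.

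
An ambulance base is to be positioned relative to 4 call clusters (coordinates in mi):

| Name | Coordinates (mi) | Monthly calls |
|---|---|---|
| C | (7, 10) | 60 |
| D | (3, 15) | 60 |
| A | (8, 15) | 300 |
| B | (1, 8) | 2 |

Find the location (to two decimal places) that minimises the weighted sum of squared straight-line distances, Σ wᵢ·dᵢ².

The minimiser of Σwᵢ‖p−pᵢ‖² is the weighted centroid p* = (Σwᵢpᵢ)/(Σwᵢ).
Σwᵢ = 422.
Σwᵢxᵢ = 60·7 + 60·3 + 300·8 + 2·1 = 3002.
Σwᵢyᵢ = 60·10 + 60·15 + 300·15 + 2·8 = 6016.
x* = 3002/422 = 7.11, y* = 6016/422 = 14.26.

(7.11, 14.26)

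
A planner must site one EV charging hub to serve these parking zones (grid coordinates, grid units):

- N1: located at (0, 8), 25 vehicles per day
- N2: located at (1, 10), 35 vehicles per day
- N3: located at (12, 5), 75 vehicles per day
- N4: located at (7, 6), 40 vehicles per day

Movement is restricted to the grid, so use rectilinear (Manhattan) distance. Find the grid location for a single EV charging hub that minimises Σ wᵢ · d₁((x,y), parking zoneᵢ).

(7, 6)

Manhattan distance separates: Σwᵢ(|x−xᵢ|+|y−yᵢ|) = Σwᵢ|x−xᵢ| + Σwᵢ|y−yᵢ|, so x and y are optimised independently as 1-D weighted medians.
Total weight W = 175; half = 87.5.
x-coordinate, sorted with cumulative weight:
  x=0 (N1, w=25) cum 25
  x=1 (N2, w=35) cum 60
  x=7 (N4, w=40) cum 100  ← median
  x=12 (N3, w=75) cum 175
⇒ x* = 7
y-coordinate, sorted with cumulative weight:
  y=5 (N3, w=75) cum 75
  y=6 (N4, w=40) cum 115  ← median
  y=8 (N1, w=25) cum 140
  y=10 (N2, w=35) cum 175
⇒ y* = 6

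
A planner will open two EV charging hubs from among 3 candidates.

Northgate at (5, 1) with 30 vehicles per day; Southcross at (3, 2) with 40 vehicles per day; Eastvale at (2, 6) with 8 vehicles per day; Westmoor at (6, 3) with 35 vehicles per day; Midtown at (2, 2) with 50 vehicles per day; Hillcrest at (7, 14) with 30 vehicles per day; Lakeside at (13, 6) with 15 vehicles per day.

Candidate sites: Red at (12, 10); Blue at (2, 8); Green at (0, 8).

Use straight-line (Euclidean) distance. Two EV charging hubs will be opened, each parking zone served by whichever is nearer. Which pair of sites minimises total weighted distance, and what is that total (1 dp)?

{Red, Blue}, total 1265.8

Evaluate every pair (each demand assigned to the nearer of the two):
  {Red, Blue}: total = 1265.8
  {Red, Green}: total = 1392.6
  {Blue, Green}: total = 1413.9
Best pair: {Red, Blue} with total 1265.8.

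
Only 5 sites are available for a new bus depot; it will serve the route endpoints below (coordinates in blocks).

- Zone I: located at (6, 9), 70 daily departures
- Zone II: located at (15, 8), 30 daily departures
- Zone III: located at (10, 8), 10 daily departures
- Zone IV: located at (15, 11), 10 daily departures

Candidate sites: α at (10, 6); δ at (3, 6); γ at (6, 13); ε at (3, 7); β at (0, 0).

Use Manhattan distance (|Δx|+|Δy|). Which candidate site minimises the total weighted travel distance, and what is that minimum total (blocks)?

α, total 820 blocks

Total weighted distance at each candidate:
  α (10, 6): total = 820
  δ (3, 6): total = 1100
  γ (6, 13): total = 900
  ε (3, 7): total = 980
  β (0, 0): total = 2180
Minimum is at α with total 820 blocks.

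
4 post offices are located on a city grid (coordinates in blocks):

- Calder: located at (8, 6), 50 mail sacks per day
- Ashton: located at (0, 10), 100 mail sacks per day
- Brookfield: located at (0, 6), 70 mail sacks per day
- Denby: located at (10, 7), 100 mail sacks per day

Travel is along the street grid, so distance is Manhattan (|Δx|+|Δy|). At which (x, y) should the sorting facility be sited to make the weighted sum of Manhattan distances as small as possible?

Manhattan distance separates: Σwᵢ(|x−xᵢ|+|y−yᵢ|) = Σwᵢ|x−xᵢ| + Σwᵢ|y−yᵢ|, so x and y are optimised independently as 1-D weighted medians.
Total weight W = 320; half = 160.
x-coordinate, sorted with cumulative weight:
  x=0 (Ashton, w=100) cum 100
  x=0 (Brookfield, w=70) cum 170  ← median
  x=8 (Calder, w=50) cum 220
  x=10 (Denby, w=100) cum 320
⇒ x* = 0
y-coordinate, sorted with cumulative weight:
  y=6 (Calder, w=50) cum 50
  y=6 (Brookfield, w=70) cum 120
  y=7 (Denby, w=100) cum 220  ← median
  y=10 (Ashton, w=100) cum 320
⇒ y* = 7

(0, 7)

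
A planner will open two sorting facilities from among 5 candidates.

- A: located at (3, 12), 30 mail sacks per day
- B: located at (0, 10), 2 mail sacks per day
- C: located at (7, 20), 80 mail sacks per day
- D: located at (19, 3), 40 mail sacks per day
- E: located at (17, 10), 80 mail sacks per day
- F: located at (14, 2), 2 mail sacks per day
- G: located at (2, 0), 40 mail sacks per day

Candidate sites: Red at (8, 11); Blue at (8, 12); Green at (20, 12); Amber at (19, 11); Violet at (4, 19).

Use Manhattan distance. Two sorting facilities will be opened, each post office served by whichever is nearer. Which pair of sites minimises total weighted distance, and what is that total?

Evaluate every pair (each demand assigned to the nearer of the two):
  {Amber, Violet}: total = 2014
  {Blue, Amber}: total = 2198
  {Green, Violet}: total = 2258
  {Red, Amber}: total = 2266
  {Blue, Green}: total = 2442
  {Red, Green}: total = 2508
  {Red, Violet}: total = 2788
  {Blue, Violet}: total = 2922
  {Red, Blue}: total = 3158
  {Green, Amber}: total = 3938
Best pair: {Amber, Violet} with total 2014.

{Amber, Violet}, total 2014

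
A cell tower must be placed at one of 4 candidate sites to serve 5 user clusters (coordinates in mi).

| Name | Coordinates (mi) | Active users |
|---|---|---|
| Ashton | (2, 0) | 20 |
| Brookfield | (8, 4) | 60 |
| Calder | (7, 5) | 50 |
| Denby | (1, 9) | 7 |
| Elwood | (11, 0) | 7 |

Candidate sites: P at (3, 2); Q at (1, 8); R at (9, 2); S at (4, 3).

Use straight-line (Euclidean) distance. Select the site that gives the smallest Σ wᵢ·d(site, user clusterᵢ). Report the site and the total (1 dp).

Total weighted distance at each candidate:
  P (3, 2): total = 726.5
  Q (1, 8): total = 1077.0
  R (9, 2): total = 554.3
  S (4, 3): total = 600.0
Minimum is at R with total 554.3 mi.

R, total 554.3 mi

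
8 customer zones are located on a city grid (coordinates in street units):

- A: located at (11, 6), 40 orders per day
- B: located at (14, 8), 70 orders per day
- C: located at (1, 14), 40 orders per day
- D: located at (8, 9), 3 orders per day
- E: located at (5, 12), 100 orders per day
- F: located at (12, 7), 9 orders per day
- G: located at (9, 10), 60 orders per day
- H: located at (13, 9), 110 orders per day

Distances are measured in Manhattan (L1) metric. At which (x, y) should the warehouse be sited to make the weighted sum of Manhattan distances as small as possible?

(11, 9)

Manhattan distance separates: Σwᵢ(|x−xᵢ|+|y−yᵢ|) = Σwᵢ|x−xᵢ| + Σwᵢ|y−yᵢ|, so x and y are optimised independently as 1-D weighted medians.
Total weight W = 432; half = 216.
x-coordinate, sorted with cumulative weight:
  x=1 (C, w=40) cum 40
  x=5 (E, w=100) cum 140
  x=8 (D, w=3) cum 143
  x=9 (G, w=60) cum 203
  x=11 (A, w=40) cum 243  ← median
  x=12 (F, w=9) cum 252
  x=13 (H, w=110) cum 362
  x=14 (B, w=70) cum 432
⇒ x* = 11
y-coordinate, sorted with cumulative weight:
  y=6 (A, w=40) cum 40
  y=7 (F, w=9) cum 49
  y=8 (B, w=70) cum 119
  y=9 (D, w=3) cum 122
  y=9 (H, w=110) cum 232  ← median
  y=10 (G, w=60) cum 292
  y=12 (E, w=100) cum 392
  y=14 (C, w=40) cum 432
⇒ y* = 9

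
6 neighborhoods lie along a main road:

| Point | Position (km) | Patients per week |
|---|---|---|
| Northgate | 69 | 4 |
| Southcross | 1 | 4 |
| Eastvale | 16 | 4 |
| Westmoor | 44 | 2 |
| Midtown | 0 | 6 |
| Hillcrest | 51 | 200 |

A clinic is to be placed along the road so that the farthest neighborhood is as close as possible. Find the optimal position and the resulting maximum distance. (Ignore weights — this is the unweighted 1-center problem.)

The 1-center on a line is the midpoint of the two extreme points: leftmost at 0, rightmost at 69.
Optimal location = (0 + 69)/2 = 34.5; maximum distance = (69 − 0)/2 = 34.5.

location 34.5, max distance 34.5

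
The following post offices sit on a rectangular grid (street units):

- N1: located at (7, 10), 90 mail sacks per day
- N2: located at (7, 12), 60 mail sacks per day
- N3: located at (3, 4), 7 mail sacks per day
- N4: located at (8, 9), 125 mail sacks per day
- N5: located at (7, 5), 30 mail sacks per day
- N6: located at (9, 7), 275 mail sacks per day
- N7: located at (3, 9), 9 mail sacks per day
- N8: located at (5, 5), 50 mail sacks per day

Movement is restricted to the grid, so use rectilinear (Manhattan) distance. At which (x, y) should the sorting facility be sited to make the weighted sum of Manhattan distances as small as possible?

(8, 7)

Manhattan distance separates: Σwᵢ(|x−xᵢ|+|y−yᵢ|) = Σwᵢ|x−xᵢ| + Σwᵢ|y−yᵢ|, so x and y are optimised independently as 1-D weighted medians.
Total weight W = 646; half = 323.
x-coordinate, sorted with cumulative weight:
  x=3 (N3, w=7) cum 7
  x=3 (N7, w=9) cum 16
  x=5 (N8, w=50) cum 66
  x=7 (N1, w=90) cum 156
  x=7 (N2, w=60) cum 216
  x=7 (N5, w=30) cum 246
  x=8 (N4, w=125) cum 371  ← median
  x=9 (N6, w=275) cum 646
⇒ x* = 8
y-coordinate, sorted with cumulative weight:
  y=4 (N3, w=7) cum 7
  y=5 (N5, w=30) cum 37
  y=5 (N8, w=50) cum 87
  y=7 (N6, w=275) cum 362  ← median
  y=9 (N4, w=125) cum 487
  y=9 (N7, w=9) cum 496
  y=10 (N1, w=90) cum 586
  y=12 (N2, w=60) cum 646
⇒ y* = 7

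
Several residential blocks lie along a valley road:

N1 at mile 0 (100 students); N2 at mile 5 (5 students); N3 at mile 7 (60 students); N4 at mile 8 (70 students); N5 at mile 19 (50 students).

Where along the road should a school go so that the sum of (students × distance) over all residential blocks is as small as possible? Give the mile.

For a sum of weighted absolute distances on a line, the optimum is the weighted median (not the mean). Total weight W = 285; half-weight = 142.5.
Sort by position and accumulate weight:
  mile 0 (N1, w=100) → cum 100
  mile 5 (N2, w=5) → cum 105
  mile 7 (N3, w=60) → cum 165  ≥ 142.5 → median here
  mile 8 (N4, w=70) → cum 235
  mile 19 (N5, w=50) → cum 285
Optimal location: mile 7.

x = 7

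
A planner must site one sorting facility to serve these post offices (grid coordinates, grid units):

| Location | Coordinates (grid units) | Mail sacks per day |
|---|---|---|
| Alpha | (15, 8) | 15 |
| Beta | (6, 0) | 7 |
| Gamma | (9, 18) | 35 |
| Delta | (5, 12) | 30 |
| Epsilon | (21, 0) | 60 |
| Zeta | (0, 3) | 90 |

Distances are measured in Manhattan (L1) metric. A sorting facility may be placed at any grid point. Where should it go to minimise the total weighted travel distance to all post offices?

(5, 3)

Manhattan distance separates: Σwᵢ(|x−xᵢ|+|y−yᵢ|) = Σwᵢ|x−xᵢ| + Σwᵢ|y−yᵢ|, so x and y are optimised independently as 1-D weighted medians.
Total weight W = 237; half = 118.5.
x-coordinate, sorted with cumulative weight:
  x=0 (Zeta, w=90) cum 90
  x=5 (Delta, w=30) cum 120  ← median
  x=6 (Beta, w=7) cum 127
  x=9 (Gamma, w=35) cum 162
  x=15 (Alpha, w=15) cum 177
  x=21 (Epsilon, w=60) cum 237
⇒ x* = 5
y-coordinate, sorted with cumulative weight:
  y=0 (Beta, w=7) cum 7
  y=0 (Epsilon, w=60) cum 67
  y=3 (Zeta, w=90) cum 157  ← median
  y=8 (Alpha, w=15) cum 172
  y=12 (Delta, w=30) cum 202
  y=18 (Gamma, w=35) cum 237
⇒ y* = 3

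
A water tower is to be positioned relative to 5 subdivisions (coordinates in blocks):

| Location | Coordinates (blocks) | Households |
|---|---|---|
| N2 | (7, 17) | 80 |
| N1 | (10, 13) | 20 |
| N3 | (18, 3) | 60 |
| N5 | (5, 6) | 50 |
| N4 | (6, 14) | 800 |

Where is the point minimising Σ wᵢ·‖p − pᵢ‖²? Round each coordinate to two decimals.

(6.82, 13.17)

The minimiser of Σwᵢ‖p−pᵢ‖² is the weighted centroid p* = (Σwᵢpᵢ)/(Σwᵢ).
Σwᵢ = 1010.
Σwᵢxᵢ = 80·7 + 20·10 + 60·18 + 50·5 + 800·6 = 6890.
Σwᵢyᵢ = 80·17 + 20·13 + 60·3 + 50·6 + 800·14 = 13300.
x* = 6890/1010 = 6.82, y* = 13300/1010 = 13.17.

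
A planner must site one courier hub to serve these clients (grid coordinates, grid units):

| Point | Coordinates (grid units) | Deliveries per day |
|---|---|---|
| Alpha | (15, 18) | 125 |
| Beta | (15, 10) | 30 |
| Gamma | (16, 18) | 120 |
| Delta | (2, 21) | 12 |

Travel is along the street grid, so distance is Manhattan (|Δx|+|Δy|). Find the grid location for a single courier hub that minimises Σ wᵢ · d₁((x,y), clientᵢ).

(15, 18)

Manhattan distance separates: Σwᵢ(|x−xᵢ|+|y−yᵢ|) = Σwᵢ|x−xᵢ| + Σwᵢ|y−yᵢ|, so x and y are optimised independently as 1-D weighted medians.
Total weight W = 287; half = 143.5.
x-coordinate, sorted with cumulative weight:
  x=2 (Delta, w=12) cum 12
  x=15 (Alpha, w=125) cum 137
  x=15 (Beta, w=30) cum 167  ← median
  x=16 (Gamma, w=120) cum 287
⇒ x* = 15
y-coordinate, sorted with cumulative weight:
  y=10 (Beta, w=30) cum 30
  y=18 (Alpha, w=125) cum 155  ← median
  y=18 (Gamma, w=120) cum 275
  y=21 (Delta, w=12) cum 287
⇒ y* = 18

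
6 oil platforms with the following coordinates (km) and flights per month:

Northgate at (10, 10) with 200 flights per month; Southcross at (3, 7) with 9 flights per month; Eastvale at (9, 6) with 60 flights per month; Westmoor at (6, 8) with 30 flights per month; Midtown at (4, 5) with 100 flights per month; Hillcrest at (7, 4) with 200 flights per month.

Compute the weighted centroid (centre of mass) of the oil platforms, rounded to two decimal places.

(7.59, 6.62)

The minimiser of Σwᵢ‖p−pᵢ‖² is the weighted centroid p* = (Σwᵢpᵢ)/(Σwᵢ).
Σwᵢ = 599.
Σwᵢxᵢ = 200·10 + 9·3 + 60·9 + 30·6 + 100·4 + 200·7 = 4547.
Σwᵢyᵢ = 200·10 + 9·7 + 60·6 + 30·8 + 100·5 + 200·4 = 3963.
x* = 4547/599 = 7.59, y* = 3963/599 = 6.62.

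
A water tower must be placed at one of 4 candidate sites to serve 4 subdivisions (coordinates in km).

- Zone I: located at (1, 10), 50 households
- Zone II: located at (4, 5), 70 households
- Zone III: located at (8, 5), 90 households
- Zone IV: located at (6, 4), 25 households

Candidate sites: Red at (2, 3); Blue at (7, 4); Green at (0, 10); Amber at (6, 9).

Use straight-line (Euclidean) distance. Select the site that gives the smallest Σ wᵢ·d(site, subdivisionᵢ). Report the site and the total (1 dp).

Blue, total 797.9 km

Total weighted distance at each candidate:
  Red (2, 3): total = 1223.8
  Blue (7, 4): total = 797.9
  Green (0, 10): total = 1559.4
  Amber (6, 9): total = 1095.5
Minimum is at Blue with total 797.9 km.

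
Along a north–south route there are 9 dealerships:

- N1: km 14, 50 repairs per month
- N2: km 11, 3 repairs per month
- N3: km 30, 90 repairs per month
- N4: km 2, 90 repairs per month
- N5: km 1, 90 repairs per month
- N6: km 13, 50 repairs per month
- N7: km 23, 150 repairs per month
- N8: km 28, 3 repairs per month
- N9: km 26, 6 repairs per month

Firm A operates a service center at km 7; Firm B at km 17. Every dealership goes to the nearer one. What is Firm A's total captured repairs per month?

The indifferent point is the midpoint (7+17)/2 = 12; dealerships left of it (closer to Firm A at 7) go to Firm A, those right go to Firm B.
  N5 at 1 (w=90) → Firm A
  N4 at 2 (w=90) → Firm A
  N2 at 11 (w=3) → Firm A
  N6 at 13 (w=50) → Firm B
  N1 at 14 (w=50) → Firm B
  N7 at 23 (w=150) → Firm B
  N9 at 26 (w=6) → Firm B
  N8 at 28 (w=3) → Firm B
  N3 at 30 (w=90) → Firm B
Firm A captures 183; Firm B captures 349.

183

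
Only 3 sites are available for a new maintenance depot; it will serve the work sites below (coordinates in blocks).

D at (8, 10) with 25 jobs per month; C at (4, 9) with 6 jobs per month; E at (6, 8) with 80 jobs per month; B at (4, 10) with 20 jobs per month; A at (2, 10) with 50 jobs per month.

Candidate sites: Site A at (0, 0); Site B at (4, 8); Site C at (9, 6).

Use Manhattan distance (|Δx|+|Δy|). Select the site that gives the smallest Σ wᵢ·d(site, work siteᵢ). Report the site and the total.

Site B, total 556 blocks

Total weighted distance at each candidate:
  Site A (0, 0): total = 2528
  Site B (4, 8): total = 556
  Site C (9, 6): total = 1303
Minimum is at Site B with total 556 blocks.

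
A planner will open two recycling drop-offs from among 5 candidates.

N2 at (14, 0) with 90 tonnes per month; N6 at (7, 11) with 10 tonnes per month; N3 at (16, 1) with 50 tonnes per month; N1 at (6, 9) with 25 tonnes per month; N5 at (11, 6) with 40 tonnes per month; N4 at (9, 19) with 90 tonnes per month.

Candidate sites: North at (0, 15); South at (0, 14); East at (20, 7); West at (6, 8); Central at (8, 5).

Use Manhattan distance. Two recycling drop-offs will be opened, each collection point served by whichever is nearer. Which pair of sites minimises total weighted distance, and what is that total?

Evaluate every pair (each demand assigned to the nearer of the two):
  {West, Central}: total = 3075
  {North, Central}: total = 3140
  {East, Central}: total = 3220
  {South, Central}: total = 3230
  {East, West}: total = 3275
  {North, East}: total = 3650
  {South, East}: total = 3705
  {North, West}: total = 3805
  {South, West}: total = 3895
  {North, South}: total = 6275
Best pair: {West, Central} with total 3075.

{West, Central}, total 3075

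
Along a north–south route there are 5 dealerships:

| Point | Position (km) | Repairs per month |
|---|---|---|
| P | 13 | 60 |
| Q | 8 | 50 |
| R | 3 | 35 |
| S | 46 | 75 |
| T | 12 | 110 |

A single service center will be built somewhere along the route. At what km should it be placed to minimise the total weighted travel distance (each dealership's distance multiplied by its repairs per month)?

x = 12

For a sum of weighted absolute distances on a line, the optimum is the weighted median (not the mean). Total weight W = 330; half-weight = 165.
Sort by position and accumulate weight:
  km 3 (R, w=35) → cum 35
  km 8 (Q, w=50) → cum 85
  km 12 (T, w=110) → cum 195  ≥ 165 → median here
  km 13 (P, w=60) → cum 255
  km 46 (S, w=75) → cum 330
Optimal location: km 12.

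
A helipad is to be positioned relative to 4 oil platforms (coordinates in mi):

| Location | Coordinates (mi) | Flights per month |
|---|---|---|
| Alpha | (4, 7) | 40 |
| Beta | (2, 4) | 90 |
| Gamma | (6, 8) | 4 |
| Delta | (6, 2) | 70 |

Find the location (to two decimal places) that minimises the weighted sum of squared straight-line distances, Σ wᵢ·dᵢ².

The minimiser of Σwᵢ‖p−pᵢ‖² is the weighted centroid p* = (Σwᵢpᵢ)/(Σwᵢ).
Σwᵢ = 204.
Σwᵢxᵢ = 40·4 + 90·2 + 4·6 + 70·6 = 784.
Σwᵢyᵢ = 40·7 + 90·4 + 4·8 + 70·2 = 812.
x* = 784/204 = 3.84, y* = 812/204 = 3.98.

(3.84, 3.98)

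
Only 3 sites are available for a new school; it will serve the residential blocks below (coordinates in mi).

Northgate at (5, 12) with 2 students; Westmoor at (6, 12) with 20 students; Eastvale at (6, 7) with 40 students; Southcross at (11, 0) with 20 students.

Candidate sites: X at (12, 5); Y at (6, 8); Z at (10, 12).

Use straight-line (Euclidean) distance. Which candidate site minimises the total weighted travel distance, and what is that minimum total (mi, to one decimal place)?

Total weighted distance at each candidate:
  X (12, 5): total = 559.2
  Y (6, 8): total = 316.9
  Z (10, 12): total = 587.0
Minimum is at Y with total 316.9 mi.

Y, total 316.9 mi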